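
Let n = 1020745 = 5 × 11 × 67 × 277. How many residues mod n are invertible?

728640

φ(5) = 5 − 1 = 4.
φ(11) = 11 − 1 = 10.
φ(67) = 67 − 1 = 66.
φ(277) = 277 − 1 = 276.
Multiply: 4 · 10 · 66 · 276 = 728640.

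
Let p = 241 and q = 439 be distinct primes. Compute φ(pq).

φ(105799) = 105799 · (1 − 1/241) · (1 − 1/439)
       = 105799 · 105120/105799 = 105120.

105120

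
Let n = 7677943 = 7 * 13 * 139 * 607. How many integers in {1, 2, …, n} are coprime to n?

φ(7677943) = 7677943 · (1 − 1/7) · (1 − 1/13) · (1 − 1/139) · (1 − 1/607)
       = 7677943 · 6021216/7677943 = 6021216.

6021216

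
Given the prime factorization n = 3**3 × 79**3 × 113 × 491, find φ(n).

480878536320

φ(738592636599) = 738592636599 · (1 − 1/3) · (1 − 1/79) · (1 − 1/113) · (1 − 1/491)
       = 738592636599 · 8561280/13149471 = 480878536320.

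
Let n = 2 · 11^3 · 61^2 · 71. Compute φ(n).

310002000

φ(2) = 2 − 1 = 1.
φ(11^3) = 11^3 − 11^2 = 1331 − 121 = 1210.
φ(61^2) = 61^2 − 61^1 = 3721 − 61 = 3660.
φ(71) = 71 − 1 = 70.
Multiply: 1 · 1210 · 3660 · 70 = 310002000.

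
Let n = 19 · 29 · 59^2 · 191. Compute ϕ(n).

φ(366343921) = 366343921 · (1 − 1/19) · (1 − 1/29) · (1 − 1/59) · (1 − 1/191)
       = 366343921 · 5554080/6209219 = 327690720.

327690720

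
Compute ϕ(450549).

259200

Prime factorization: 450549 = 3^3 · 11 · 37 · 41.
φ(450549) = 450549 · (1 − 1/3) · (1 − 1/11) · (1 − 1/37) · (1 − 1/41)
       = 450549 · 28800/50061 = 259200.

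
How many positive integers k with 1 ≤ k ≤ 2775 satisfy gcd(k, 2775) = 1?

1440

2775 = 3 · 5^2 · 37.
φ(2775) = 2775 · (1 − 1/3) · (1 − 1/5) · (1 − 1/37)
       = 2775 · 288/555 = 1440.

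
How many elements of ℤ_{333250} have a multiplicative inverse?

First factor: 333250 = 2 · 5**3 · 31 · 43.
φ(333250) = 333250 · (1 − 1/2) · (1 − 1/5) · (1 − 1/31) · (1 − 1/43)
       = 333250 · 5040/13330 = 126000.

126000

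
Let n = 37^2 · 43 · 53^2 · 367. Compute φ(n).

56430489024

φ(37^2) = 37^1·(37−1) = 37·36 = 1332.
φ(43) = 43 − 1 = 42.
φ(53^2) = 53^1·(53−1) = 53·52 = 2756.
φ(367) = 367 − 1 = 366.
φ(60686166901) = 1332 × 42 × 2756 × 366 = 56430489024.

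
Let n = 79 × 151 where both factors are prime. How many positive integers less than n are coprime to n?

φ(pq) = (p−1)(q−1) = 78 · 150 = 11700.

11700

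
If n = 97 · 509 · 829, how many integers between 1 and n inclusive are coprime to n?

φ(40930217) = 40930217 · (1 − 1/97) · (1 − 1/509) · (1 − 1/829)
       = 40930217 · 40379904/40930217 = 40379904.

40379904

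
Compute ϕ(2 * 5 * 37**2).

φ(13690) = 13690 · (1 − 1/2) · (1 − 1/5) · (1 − 1/37)
       = 13690 · 144/370 = 5328.

5328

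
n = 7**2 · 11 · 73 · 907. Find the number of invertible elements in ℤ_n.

27397440

φ(7^2) = 7^2 − 7^1 = 49 − 7 = 42.
φ(11) = 11 − 1 = 10.
φ(73) = 73 − 1 = 72.
φ(907) = 907 − 1 = 906.
φ(35687729) = 42 × 10 × 72 × 906 = 27397440.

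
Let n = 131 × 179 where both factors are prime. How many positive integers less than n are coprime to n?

23140

φ(n) = (p − 1)(q − 1) = (131−1)(179−1) = 130·178 = 23140.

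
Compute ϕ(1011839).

Prime factorization: 1011839 = 23 · 29 · 37 · 41.
φ(23) = 23 − 1 = 22.
φ(29) = 29 − 1 = 28.
φ(37) = 37 − 1 = 36.
φ(41) = 41 − 1 = 40.
φ(1011839) = 22 × 28 × 36 × 40 = 887040.

887040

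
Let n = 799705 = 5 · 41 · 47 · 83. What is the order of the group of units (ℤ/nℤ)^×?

603520

φ(5) = 5 − 1 = 4.
φ(41) = 41 − 1 = 40.
φ(47) = 47 − 1 = 46.
φ(83) = 83 − 1 = 82.
Since φ is multiplicative, φ(799705) = 4 · 40 · 46 · 82 = 603520.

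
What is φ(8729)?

8729 = 7 × 29 × 43.
φ(7) = 7 − 1 = 6.
φ(29) = 29 − 1 = 28.
φ(43) = 43 − 1 = 42.
Multiply: 6 · 28 · 42 = 7056.

7056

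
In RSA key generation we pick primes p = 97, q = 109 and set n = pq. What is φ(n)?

10368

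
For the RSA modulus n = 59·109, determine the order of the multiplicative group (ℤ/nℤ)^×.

φ(59) = 59 − 1 = 58.
φ(109) = 109 − 1 = 108.
Multiply: 58 · 108 = 6264.

6264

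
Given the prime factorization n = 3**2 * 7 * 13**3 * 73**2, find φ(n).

φ(737592219) = 737592219 · (1 − 1/3) · (1 − 1/7) · (1 − 1/13) · (1 − 1/73)
       = 737592219 · 10368/19929 = 383730048.

383730048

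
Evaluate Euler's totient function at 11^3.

φ(1331) = 1331 · (1 − 1/11)
       = 1331 · 10/11 = 1210.

1210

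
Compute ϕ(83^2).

φ(83^2) = 83^2 − 83^1 = 6889 − 83 = 6806.

6806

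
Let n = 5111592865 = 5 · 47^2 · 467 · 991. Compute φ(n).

3989668320

φ(5) = 5 − 1 = 4.
φ(47^2) = 47^1·(47−1) = 47·46 = 2162.
φ(467) = 467 − 1 = 466.
φ(991) = 991 − 1 = 990.
Since φ is multiplicative, φ(5111592865) = 4 · 2162 · 466 · 990 = 3989668320.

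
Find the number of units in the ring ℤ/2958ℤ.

First factor: 2958 = 2 · 3 · 17 · 29.
φ(2958) = 2958 · (1 − 1/2) · (1 − 1/3) · (1 − 1/17) · (1 − 1/29)
       = 2958 · 896/2958 = 896.

896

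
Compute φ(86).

Factor 86: 86 = 2 · 43.
φ(2) = 2 − 1 = 1.
φ(43) = 43 − 1 = 42.
Multiply: 1 · 42 = 42.

42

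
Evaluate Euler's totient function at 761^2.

578360

φ(579121) = 579121 · (1 − 1/761)
       = 579121 · 760/761 = 578360.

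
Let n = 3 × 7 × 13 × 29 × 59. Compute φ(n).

φ(467103) = 467103 · (1 − 1/3) · (1 − 1/7) · (1 − 1/13) · (1 − 1/29) · (1 − 1/59)
       = 467103 · 233856/467103 = 233856.

233856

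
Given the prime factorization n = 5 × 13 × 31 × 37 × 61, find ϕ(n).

3110400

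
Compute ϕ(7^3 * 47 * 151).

φ(2434271) = 2434271 · (1 − 1/7) · (1 − 1/47) · (1 − 1/151)
       = 2434271 · 41400/49679 = 2028600.

2028600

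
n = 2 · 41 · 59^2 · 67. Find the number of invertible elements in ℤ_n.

φ(2) = 2 − 1 = 1.
φ(41) = 41 − 1 = 40.
φ(59^2) = 59^1·(59−1) = 59·58 = 3422.
φ(67) = 67 − 1 = 66.
φ(19124614) = 1 × 40 × 3422 × 66 = 9034080.

9034080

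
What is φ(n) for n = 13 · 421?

φ(13) = 13 − 1 = 12.
φ(421) = 421 − 1 = 420.
Multiply: 12 · 420 = 5040.

5040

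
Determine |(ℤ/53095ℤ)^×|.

34560

Factor 53095: 53095 = 5 · 7 · 37 · 41.
φ(5) = 5 − 1 = 4.
φ(7) = 7 − 1 = 6.
φ(37) = 37 − 1 = 36.
φ(41) = 41 − 1 = 40.
φ(53095) = 4 × 6 × 36 × 40 = 34560.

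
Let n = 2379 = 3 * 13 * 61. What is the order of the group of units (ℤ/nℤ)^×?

φ(2379) = 2379 · (1 − 1/3) · (1 − 1/13) · (1 − 1/61)
       = 2379 · 1440/2379 = 1440.

1440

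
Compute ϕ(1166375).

1166375 = 5**3 × 7 × 31 × 43.
φ(5^3) = 5^3 − 5^2 = 125 − 25 = 100.
φ(7) = 7 − 1 = 6.
φ(31) = 31 − 1 = 30.
φ(43) = 43 − 1 = 42.
Since φ is multiplicative, φ(1166375) = 100 · 6 · 30 · 42 = 756000.

756000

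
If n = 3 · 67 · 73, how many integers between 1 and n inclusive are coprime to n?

9504

φ(14673) = 14673 · (1 − 1/3) · (1 − 1/67) · (1 − 1/73)
       = 14673 · 9504/14673 = 9504.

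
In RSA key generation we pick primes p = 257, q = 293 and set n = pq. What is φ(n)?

74752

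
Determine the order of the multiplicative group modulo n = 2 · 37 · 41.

φ(2) = 2 − 1 = 1.
φ(37) = 37 − 1 = 36.
φ(41) = 41 − 1 = 40.
φ(3034) = 1 × 36 × 40 = 1440.

1440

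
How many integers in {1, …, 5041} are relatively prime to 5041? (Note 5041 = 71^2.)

φ(5041) = 5041 · (1 − 1/71)
       = 5041 · 70/71 = 4970.

4970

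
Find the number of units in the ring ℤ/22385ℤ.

15840

First factor: 22385 = 5 · 11^2 · 37.
φ(5) = 5 − 1 = 4.
φ(11^2) = 11^1·(11−1) = 11·10 = 110.
φ(37) = 37 − 1 = 36.
φ(22385) = 4 × 110 × 36 = 15840.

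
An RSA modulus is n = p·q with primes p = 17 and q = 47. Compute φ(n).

φ(n) = (p − 1)(q − 1) = (17−1)(47−1) = 16·46 = 736.

736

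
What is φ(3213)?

1728

First factor: 3213 = 3^3 · 7 · 17.
φ(3^3) = 3^2·(3−1) = 9·2 = 18.
φ(7) = 7 − 1 = 6.
φ(17) = 17 − 1 = 16.
Multiply: 18 · 6 · 16 = 1728.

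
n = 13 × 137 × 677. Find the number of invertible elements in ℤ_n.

1103232

φ(1205737) = 1205737 · (1 − 1/13) · (1 − 1/137) · (1 − 1/677)
       = 1205737 · 1103232/1205737 = 1103232.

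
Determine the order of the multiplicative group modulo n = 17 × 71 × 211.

φ(17) = 17 − 1 = 16.
φ(71) = 71 − 1 = 70.
φ(211) = 211 − 1 = 210.
φ(254677) = 16 × 70 × 210 = 235200.

235200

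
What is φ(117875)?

88000

First factor: 117875 = 5**3 × 23 × 41.
φ(117875) = 117875 · (1 − 1/5) · (1 − 1/23) · (1 − 1/41)
       = 117875 · 3520/4715 = 88000.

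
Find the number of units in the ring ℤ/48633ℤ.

28224

Prime factorization: 48633 = 3 · 13 · 29 · 43.
φ(48633) = 48633 · (1 − 1/3) · (1 − 1/13) · (1 − 1/29) · (1 − 1/43)
       = 48633 · 28224/48633 = 28224.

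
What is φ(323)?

Factor 323: 323 = 17 · 19.
φ(323) = 323 · (1 − 1/17) · (1 − 1/19)
       = 323 · 288/323 = 288.

288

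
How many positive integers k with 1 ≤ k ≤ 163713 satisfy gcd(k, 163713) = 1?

96800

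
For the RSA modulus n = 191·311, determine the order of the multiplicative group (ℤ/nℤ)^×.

58900

φ(59401) = 59401 · (1 − 1/191) · (1 − 1/311)
       = 59401 · 58900/59401 = 58900.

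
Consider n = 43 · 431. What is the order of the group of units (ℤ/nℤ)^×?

φ(43) = 43 − 1 = 42.
φ(431) = 431 − 1 = 430.
Multiply: 42 · 430 = 18060.

18060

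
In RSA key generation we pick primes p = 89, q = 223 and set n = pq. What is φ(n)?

For distinct primes, φ(pq) = (p−1)(q−1) = 88 × 222 = 19536.

19536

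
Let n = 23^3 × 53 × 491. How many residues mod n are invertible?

φ(23^3) = 23^2·(23−1) = 529·22 = 11638.
φ(53) = 53 − 1 = 52.
φ(491) = 491 − 1 = 490.
Multiply: 11638 · 52 · 490 = 296536240.

296536240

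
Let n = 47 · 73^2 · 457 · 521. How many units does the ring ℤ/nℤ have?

φ(47) = 47 − 1 = 46.
φ(73^2) = 73^1·(73−1) = 73·72 = 5256.
φ(457) = 457 − 1 = 456.
φ(521) = 521 − 1 = 520.
Multiply: 46 · 5256 · 456 · 520 = 57329925120.

57329925120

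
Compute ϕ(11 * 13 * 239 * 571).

φ(11) = 11 − 1 = 10.
φ(13) = 13 − 1 = 12.
φ(239) = 239 − 1 = 238.
φ(571) = 571 − 1 = 570.
φ(19515067) = 10 × 12 × 238 × 570 = 16279200.

16279200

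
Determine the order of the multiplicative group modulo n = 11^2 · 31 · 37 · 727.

φ(100898149) = 100898149 · (1 − 1/11) · (1 − 1/31) · (1 − 1/37) · (1 − 1/727)
       = 100898149 · 7840800/9172559 = 86248800.

86248800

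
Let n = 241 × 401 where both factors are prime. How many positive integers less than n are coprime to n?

96000

For distinct primes, φ(pq) = (p−1)(q−1) = 240 × 400 = 96000.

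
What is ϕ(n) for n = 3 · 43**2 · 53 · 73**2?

φ(3) = 3 − 1 = 2.
φ(43^2) = 43^1·(43−1) = 43·42 = 1806.
φ(53) = 53 − 1 = 52.
φ(73^2) = 73^1·(73−1) = 73·72 = 5256.
φ(1566678039) = 2 × 1806 × 52 × 5256 = 987202944.

987202944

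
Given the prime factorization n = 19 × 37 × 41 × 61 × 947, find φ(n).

1471219200

φ(19) = 19 − 1 = 18.
φ(37) = 37 − 1 = 36.
φ(41) = 41 − 1 = 40.
φ(61) = 61 − 1 = 60.
φ(947) = 947 − 1 = 946.
φ(1665018241) = 18 × 36 × 40 × 60 × 946 = 1471219200.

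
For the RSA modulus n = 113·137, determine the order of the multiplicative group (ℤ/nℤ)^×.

15232

φ(n) = (p − 1)(q − 1) = (113−1)(137−1) = 112·136 = 15232.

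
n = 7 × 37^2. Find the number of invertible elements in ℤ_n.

7992

φ(7) = 7 − 1 = 6.
φ(37^2) = 37^2 − 37^1 = 1369 − 37 = 1332.
Multiply: 6 · 1332 = 7992.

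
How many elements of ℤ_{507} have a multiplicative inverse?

312

First factor: 507 = 3 × 13^2.
φ(3) = 3 − 1 = 2.
φ(13^2) = 13^1·(13−1) = 13·12 = 156.
Multiply: 2 · 156 = 312.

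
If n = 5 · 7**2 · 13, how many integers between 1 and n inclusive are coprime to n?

2016

φ(5) = 5 − 1 = 4.
φ(7^2) = 7^2 − 7^1 = 49 − 7 = 42.
φ(13) = 13 − 1 = 12.
φ(3185) = 4 × 42 × 12 = 2016.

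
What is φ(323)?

323 = 17 × 19.
φ(323) = 323 · (1 − 1/17) · (1 − 1/19)
       = 323 · 288/323 = 288.

288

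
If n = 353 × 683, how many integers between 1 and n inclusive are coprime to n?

240064

φ(353) = 353 − 1 = 352.
φ(683) = 683 − 1 = 682.
Multiply: 352 · 682 = 240064.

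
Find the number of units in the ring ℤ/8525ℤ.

Prime factorization: 8525 = 5^2 × 11 × 31.
φ(8525) = 8525 · (1 − 1/5) · (1 − 1/11) · (1 − 1/31)
       = 8525 · 1200/1705 = 6000.

6000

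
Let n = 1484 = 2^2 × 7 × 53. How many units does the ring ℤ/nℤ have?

624

φ(1484) = 1484 · (1 − 1/2) · (1 − 1/7) · (1 − 1/53)
       = 1484 · 312/742 = 624.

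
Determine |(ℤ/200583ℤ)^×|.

Factor 200583: 200583 = 3^3 · 17 · 19 · 23.
φ(3^3) = 3^3 − 3^2 = 27 − 9 = 18.
φ(17) = 17 − 1 = 16.
φ(19) = 19 − 1 = 18.
φ(23) = 23 − 1 = 22.
Since φ is multiplicative, φ(200583) = 18 · 16 · 18 · 22 = 114048.

114048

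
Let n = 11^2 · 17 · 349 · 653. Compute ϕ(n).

399336960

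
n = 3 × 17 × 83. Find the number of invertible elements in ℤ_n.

2624

φ(4233) = 4233 · (1 − 1/3) · (1 − 1/17) · (1 − 1/83)
       = 4233 · 2624/4233 = 2624.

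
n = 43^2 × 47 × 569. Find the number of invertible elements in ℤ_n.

φ(43^2) = 43^1·(43−1) = 43·42 = 1806.
φ(47) = 47 − 1 = 46.
φ(569) = 569 − 1 = 568.
Multiply: 1806 · 46 · 568 = 47187168.

47187168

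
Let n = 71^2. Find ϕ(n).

4970

φ(71^2) = 71^2 − 71^1 = 5041 − 71 = 4970.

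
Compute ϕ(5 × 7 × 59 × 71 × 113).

φ(16567495) = 16567495 · (1 − 1/5) · (1 − 1/7) · (1 − 1/59) · (1 − 1/71) · (1 − 1/113)
       = 16567495 · 10913280/16567495 = 10913280.

10913280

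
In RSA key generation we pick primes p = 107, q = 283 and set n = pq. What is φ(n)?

29892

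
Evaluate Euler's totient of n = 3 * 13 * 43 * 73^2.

5298048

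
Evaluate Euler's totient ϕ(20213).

Prime factorization: 20213 = 17 · 29 · 41.
φ(17) = 17 − 1 = 16.
φ(29) = 29 − 1 = 28.
φ(41) = 41 − 1 = 40.
Multiply: 16 · 28 · 40 = 17920.

17920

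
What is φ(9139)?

First factor: 9139 = 13 · 19 · 37.
φ(13) = 13 − 1 = 12.
φ(19) = 19 − 1 = 18.
φ(37) = 37 − 1 = 36.
Since φ is multiplicative, φ(9139) = 12 · 18 · 36 = 7776.

7776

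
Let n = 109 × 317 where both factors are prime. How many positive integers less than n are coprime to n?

34128

φ(n) = (p − 1)(q − 1) = (109−1)(317−1) = 108·316 = 34128.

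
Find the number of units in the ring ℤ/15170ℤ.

5760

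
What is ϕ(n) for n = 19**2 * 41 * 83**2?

φ(19^2) = 19^1·(19−1) = 19·18 = 342.
φ(41) = 41 − 1 = 40.
φ(83^2) = 83^1·(83−1) = 83·82 = 6806.
φ(101964089) = 342 × 40 × 6806 = 93106080.

93106080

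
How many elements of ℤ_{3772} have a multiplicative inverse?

Prime factorization: 3772 = 2**2 * 23 * 41.
φ(2^2) = 2^1·(2−1) = 2·1 = 2.
φ(23) = 23 − 1 = 22.
φ(41) = 41 − 1 = 40.
Multiply: 2 · 22 · 40 = 1760.

1760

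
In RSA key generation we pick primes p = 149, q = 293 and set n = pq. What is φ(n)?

43216

φ(pq) = (p−1)(q−1) = 148 · 292 = 43216.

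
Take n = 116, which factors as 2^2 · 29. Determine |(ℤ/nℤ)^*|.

φ(116) = 116 · (1 − 1/2) · (1 − 1/29)
       = 116 · 28/58 = 56.

56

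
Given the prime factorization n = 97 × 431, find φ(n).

φ(41807) = 41807 · (1 − 1/97) · (1 − 1/431)
       = 41807 · 41280/41807 = 41280.

41280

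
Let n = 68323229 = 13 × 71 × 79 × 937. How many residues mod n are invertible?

61326720

φ(68323229) = 68323229 · (1 − 1/13) · (1 − 1/71) · (1 − 1/79) · (1 − 1/937)
       = 68323229 · 61326720/68323229 = 61326720.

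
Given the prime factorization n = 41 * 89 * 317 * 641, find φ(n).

φ(741465853) = 741465853 · (1 − 1/41) · (1 − 1/89) · (1 − 1/317) · (1 − 1/641)
       = 741465853 · 711884800/741465853 = 711884800.

711884800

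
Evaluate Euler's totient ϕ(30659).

30659 = 23 × 31 × 43.
φ(30659) = 30659 · (1 − 1/23) · (1 − 1/31) · (1 − 1/43)
       = 30659 · 27720/30659 = 27720.

27720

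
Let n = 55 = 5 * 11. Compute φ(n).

40

φ(55) = 55 · (1 − 1/5) · (1 − 1/11)
       = 55 · 40/55 = 40.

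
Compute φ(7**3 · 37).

10584

φ(7^3) = 7^2·(7−1) = 49·6 = 294.
φ(37) = 37 − 1 = 36.
Multiply: 294 · 36 = 10584.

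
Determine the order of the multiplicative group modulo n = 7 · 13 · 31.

2160

φ(2821) = 2821 · (1 − 1/7) · (1 − 1/13) · (1 − 1/31)
       = 2821 · 2160/2821 = 2160.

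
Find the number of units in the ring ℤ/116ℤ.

56

First factor: 116 = 2^2 * 29.
φ(116) = 116 · (1 − 1/2) · (1 − 1/29)
       = 116 · 28/58 = 56.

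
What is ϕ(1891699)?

First factor: 1891699 = 29 · 37 · 41 · 43.
φ(29) = 29 − 1 = 28.
φ(37) = 37 − 1 = 36.
φ(41) = 41 − 1 = 40.
φ(43) = 43 − 1 = 42.
φ(1891699) = 28 × 36 × 40 × 42 = 1693440.

1693440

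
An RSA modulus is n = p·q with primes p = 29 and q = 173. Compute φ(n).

4816

φ(n) = (p − 1)(q − 1) = (29−1)(173−1) = 28·172 = 4816.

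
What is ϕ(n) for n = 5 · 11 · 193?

φ(10615) = 10615 · (1 − 1/5) · (1 − 1/11) · (1 − 1/193)
       = 10615 · 7680/10615 = 7680.

7680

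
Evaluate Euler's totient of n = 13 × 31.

360

φ(403) = 403 · (1 − 1/13) · (1 − 1/31)
       = 403 · 360/403 = 360.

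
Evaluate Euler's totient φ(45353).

32400

45353 = 7 · 11 · 19 · 31.
φ(45353) = 45353 · (1 − 1/7) · (1 − 1/11) · (1 − 1/19) · (1 − 1/31)
       = 45353 · 32400/45353 = 32400.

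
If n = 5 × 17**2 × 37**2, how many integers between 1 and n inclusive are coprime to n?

1449216

φ(5) = 5 − 1 = 4.
φ(17^2) = 17^2 − 17^1 = 289 − 17 = 272.
φ(37^2) = 37^2 − 37^1 = 1369 − 37 = 1332.
φ(1978205) = 4 × 272 × 1332 = 1449216.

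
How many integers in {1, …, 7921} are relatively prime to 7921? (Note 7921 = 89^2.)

φ(89^2) = 89^1·(89−1) = 89·88 = 7832.

7832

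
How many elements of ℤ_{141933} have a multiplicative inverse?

77440

First factor: 141933 = 3 * 11^2 * 17 * 23.
φ(141933) = 141933 · (1 − 1/3) · (1 − 1/11) · (1 − 1/17) · (1 − 1/23)
       = 141933 · 7040/12903 = 77440.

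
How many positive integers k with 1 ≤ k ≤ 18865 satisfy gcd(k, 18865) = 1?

11760

Factor 18865: 18865 = 5 · 7^3 · 11.
φ(5) = 5 − 1 = 4.
φ(7^3) = 7^3 − 7^2 = 343 − 49 = 294.
φ(11) = 11 − 1 = 10.
Since φ is multiplicative, φ(18865) = 4 · 294 · 10 = 11760.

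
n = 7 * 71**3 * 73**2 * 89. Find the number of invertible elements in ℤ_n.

979273532160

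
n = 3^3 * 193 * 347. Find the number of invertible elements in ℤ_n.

φ(1808217) = 1808217 · (1 − 1/3) · (1 − 1/193) · (1 − 1/347)
       = 1808217 · 132864/200913 = 1195776.

1195776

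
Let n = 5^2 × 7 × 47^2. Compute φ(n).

φ(5^2) = 5^1·(5−1) = 5·4 = 20.
φ(7) = 7 − 1 = 6.
φ(47^2) = 47^1·(47−1) = 47·46 = 2162.
φ(386575) = 20 × 6 × 2162 = 259440.

259440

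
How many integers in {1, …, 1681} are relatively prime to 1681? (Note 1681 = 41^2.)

φ(1681) = 1681 · (1 − 1/41)
       = 1681 · 40/41 = 1640.

1640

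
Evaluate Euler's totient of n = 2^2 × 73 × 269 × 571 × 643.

φ(28839133844) = 28839133844 · (1 − 1/2) · (1 − 1/73) · (1 − 1/269) · (1 − 1/571) · (1 − 1/643)
       = 28839133844 · 7061178240/14419566922 = 14122356480.

14122356480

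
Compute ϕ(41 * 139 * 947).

5221920

φ(5396953) = 5396953 · (1 − 1/41) · (1 − 1/139) · (1 − 1/947)
       = 5396953 · 5221920/5396953 = 5221920.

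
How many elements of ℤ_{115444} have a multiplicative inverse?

Prime factorization: 115444 = 2^2 × 7^2 × 19 × 31.
φ(2^2) = 2^2 − 2^1 = 4 − 2 = 2.
φ(7^2) = 7^1·(7−1) = 7·6 = 42.
φ(19) = 19 − 1 = 18.
φ(31) = 31 − 1 = 30.
Since φ is multiplicative, φ(115444) = 2 · 42 · 18 · 30 = 45360.

45360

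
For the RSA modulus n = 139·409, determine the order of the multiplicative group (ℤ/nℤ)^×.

φ(n) = (p − 1)(q − 1) = (139−1)(409−1) = 138·408 = 56304.

56304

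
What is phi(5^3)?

100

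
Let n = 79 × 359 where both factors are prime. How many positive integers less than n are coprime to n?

27924

φ(79) = 79 − 1 = 78.
φ(359) = 359 − 1 = 358.
Since φ is multiplicative, φ(28361) = 78 · 358 = 27924.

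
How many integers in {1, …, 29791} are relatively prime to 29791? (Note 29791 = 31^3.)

28830

φ(29791) = 29791 · (1 − 1/31)
       = 29791 · 30/31 = 28830.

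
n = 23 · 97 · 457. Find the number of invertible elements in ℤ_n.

963072

φ(1019567) = 1019567 · (1 − 1/23) · (1 − 1/97) · (1 − 1/457)
       = 1019567 · 963072/1019567 = 963072.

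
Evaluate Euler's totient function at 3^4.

φ(81) = 81 · (1 − 1/3)
       = 81 · 2/3 = 54.

54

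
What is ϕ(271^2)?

φ(271^2) = 271^1·(271−1) = 271·270 = 73170.

73170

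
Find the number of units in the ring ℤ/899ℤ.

840

First factor: 899 = 29 × 31.
φ(899) = 899 · (1 − 1/29) · (1 − 1/31)
       = 899 · 840/899 = 840.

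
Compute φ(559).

First factor: 559 = 13 × 43.
φ(13) = 13 − 1 = 12.
φ(43) = 43 − 1 = 42.
φ(559) = 12 × 42 = 504.

504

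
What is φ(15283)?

13440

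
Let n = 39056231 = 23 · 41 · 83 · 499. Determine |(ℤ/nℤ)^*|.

35935680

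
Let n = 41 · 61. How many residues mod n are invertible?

φ(41) = 41 − 1 = 40.
φ(61) = 61 − 1 = 60.
Multiply: 40 · 60 = 2400.

2400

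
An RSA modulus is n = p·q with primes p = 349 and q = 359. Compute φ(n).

124584

φ(n) = (p − 1)(q − 1) = (349−1)(359−1) = 348·358 = 124584.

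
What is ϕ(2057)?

Factor 2057: 2057 = 11^2 · 17.
φ(2057) = 2057 · (1 − 1/11) · (1 − 1/17)
       = 2057 · 160/187 = 1760.

1760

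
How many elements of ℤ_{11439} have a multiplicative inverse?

11439 = 3^2 × 31 × 41.
φ(3^2) = 3^1·(3−1) = 3·2 = 6.
φ(31) = 31 − 1 = 30.
φ(41) = 41 − 1 = 40.
Since φ is multiplicative, φ(11439) = 6 · 30 · 40 = 7200.

7200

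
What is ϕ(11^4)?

φ(11^4) = 11^3·(11−1) = 1331·10 = 13310.

13310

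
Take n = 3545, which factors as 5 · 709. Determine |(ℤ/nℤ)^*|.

φ(3545) = 3545 · (1 − 1/5) · (1 − 1/709)
       = 3545 · 2832/3545 = 2832.

2832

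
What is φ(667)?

616

667 = 23 × 29.
φ(23) = 23 − 1 = 22.
φ(29) = 29 − 1 = 28.
Multiply: 22 · 28 = 616.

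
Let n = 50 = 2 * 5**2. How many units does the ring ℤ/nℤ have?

φ(2) = 2 − 1 = 1.
φ(5^2) = 5^2 − 5^1 = 25 − 5 = 20.
Since φ is multiplicative, φ(50) = 1 · 20 = 20.

20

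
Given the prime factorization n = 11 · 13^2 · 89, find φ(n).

137280

φ(165451) = 165451 · (1 − 1/11) · (1 − 1/13) · (1 − 1/89)
       = 165451 · 10560/12727 = 137280.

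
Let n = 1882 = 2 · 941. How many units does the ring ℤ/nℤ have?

φ(2) = 2 − 1 = 1.
φ(941) = 941 − 1 = 940.
Since φ is multiplicative, φ(1882) = 1 · 940 = 940.

940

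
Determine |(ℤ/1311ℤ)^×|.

1311 = 3 · 19 · 23.
φ(1311) = 1311 · (1 − 1/3) · (1 − 1/19) · (1 − 1/23)
       = 1311 · 792/1311 = 792.

792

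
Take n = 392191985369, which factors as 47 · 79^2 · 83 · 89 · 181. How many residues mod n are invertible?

φ(47) = 47 − 1 = 46.
φ(79^2) = 79^2 − 79^1 = 6241 − 79 = 6162.
φ(83) = 83 − 1 = 82.
φ(89) = 89 − 1 = 88.
φ(181) = 181 − 1 = 180.
Since φ is multiplicative, φ(392191985369) = 46 · 6162 · 82 · 88 · 180 = 368170133760.

368170133760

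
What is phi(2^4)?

φ(2^4) = 2^3·(2−1) = 8·1 = 8.

8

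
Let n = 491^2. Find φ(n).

φ(491^2) = 491^1·(491−1) = 491·490 = 240590.

240590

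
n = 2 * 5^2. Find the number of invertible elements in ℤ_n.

20

φ(2) = 2 − 1 = 1.
φ(5^2) = 5^1·(5−1) = 5·4 = 20.
φ(50) = 1 × 20 = 20.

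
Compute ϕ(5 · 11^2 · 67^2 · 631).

1225778400

φ(5) = 5 − 1 = 4.
φ(11^2) = 11^2 − 11^1 = 121 − 11 = 110.
φ(67^2) = 67^1·(67−1) = 67·66 = 4422.
φ(631) = 631 − 1 = 630.
φ(1713698195) = 4 × 110 × 4422 × 630 = 1225778400.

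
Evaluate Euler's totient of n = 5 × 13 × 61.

2880

φ(5) = 5 − 1 = 4.
φ(13) = 13 − 1 = 12.
φ(61) = 61 − 1 = 60.
φ(3965) = 4 × 12 × 60 = 2880.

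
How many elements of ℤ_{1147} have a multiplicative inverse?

1080

Factor 1147: 1147 = 31 · 37.
φ(31) = 31 − 1 = 30.
φ(37) = 37 − 1 = 36.
φ(1147) = 30 × 36 = 1080.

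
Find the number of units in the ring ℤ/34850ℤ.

12800

Prime factorization: 34850 = 2 × 5^2 × 17 × 41.
φ(34850) = 34850 · (1 − 1/2) · (1 − 1/5) · (1 − 1/17) · (1 − 1/41)
       = 34850 · 2560/6970 = 12800.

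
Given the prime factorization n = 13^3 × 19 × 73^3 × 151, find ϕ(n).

φ(2452049231281) = 2452049231281 · (1 − 1/13) · (1 − 1/19) · (1 − 1/73) · (1 − 1/151)
       = 2452049231281 · 2332800/2722681 = 2100922012800.

2100922012800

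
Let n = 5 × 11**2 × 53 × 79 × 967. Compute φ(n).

φ(5) = 5 − 1 = 4.
φ(11^2) = 11^1·(11−1) = 11·10 = 110.
φ(53) = 53 − 1 = 52.
φ(79) = 79 − 1 = 78.
φ(967) = 967 − 1 = 966.
φ(2449541545) = 4 × 110 × 52 × 78 × 966 = 1723962240.

1723962240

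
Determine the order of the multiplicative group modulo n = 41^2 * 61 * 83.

8068800

φ(8510903) = 8510903 · (1 − 1/41) · (1 − 1/61) · (1 − 1/83)
       = 8510903 · 196800/207583 = 8068800.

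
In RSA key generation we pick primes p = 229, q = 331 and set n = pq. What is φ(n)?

75240

φ(229) = 229 − 1 = 228.
φ(331) = 331 − 1 = 330.
Multiply: 228 · 330 = 75240.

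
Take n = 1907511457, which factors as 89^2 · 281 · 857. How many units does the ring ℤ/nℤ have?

1877173760

φ(89^2) = 89^1·(89−1) = 89·88 = 7832.
φ(281) = 281 − 1 = 280.
φ(857) = 857 − 1 = 856.
φ(1907511457) = 7832 × 280 × 856 = 1877173760.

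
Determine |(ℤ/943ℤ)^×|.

880

First factor: 943 = 23 · 41.
φ(23) = 23 − 1 = 22.
φ(41) = 41 − 1 = 40.
Multiply: 22 · 40 = 880.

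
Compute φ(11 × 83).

φ(11) = 11 − 1 = 10.
φ(83) = 83 − 1 = 82.
Multiply: 10 · 82 = 820.

820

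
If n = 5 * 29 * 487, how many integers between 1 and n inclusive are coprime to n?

φ(5) = 5 − 1 = 4.
φ(29) = 29 − 1 = 28.
φ(487) = 487 − 1 = 486.
φ(70615) = 4 × 28 × 486 = 54432.

54432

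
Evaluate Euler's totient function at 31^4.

φ(31^4) = 31^3·(31−1) = 29791·30 = 893730.

893730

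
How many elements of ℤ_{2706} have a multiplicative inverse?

2706 = 2 * 3 * 11 * 41.
φ(2706) = 2706 · (1 − 1/2) · (1 − 1/3) · (1 − 1/11) · (1 − 1/41)
       = 2706 · 800/2706 = 800.

800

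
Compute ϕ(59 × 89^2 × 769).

φ(59) = 59 − 1 = 58.
φ(89^2) = 89^1·(89−1) = 89·88 = 7832.
φ(769) = 769 − 1 = 768.
Since φ is multiplicative, φ(359383691) = 58 · 7832 · 768 = 348868608.

348868608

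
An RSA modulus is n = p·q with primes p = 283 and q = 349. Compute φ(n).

φ(98767) = 98767 · (1 − 1/283) · (1 − 1/349)
       = 98767 · 98136/98767 = 98136.

98136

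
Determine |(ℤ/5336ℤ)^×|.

Factor 5336: 5336 = 2**3 × 23 × 29.
φ(5336) = 5336 · (1 − 1/2) · (1 − 1/23) · (1 − 1/29)
       = 5336 · 616/1334 = 2464.

2464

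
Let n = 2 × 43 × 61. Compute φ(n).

φ(2) = 2 − 1 = 1.
φ(43) = 43 − 1 = 42.
φ(61) = 61 − 1 = 60.
Multiply: 1 · 42 · 60 = 2520.

2520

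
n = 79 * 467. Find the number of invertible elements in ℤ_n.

φ(79) = 79 − 1 = 78.
φ(467) = 467 − 1 = 466.
φ(36893) = 78 × 466 = 36348.

36348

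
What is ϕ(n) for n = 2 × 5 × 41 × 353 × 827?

φ(119691710) = 119691710 · (1 − 1/2) · (1 − 1/5) · (1 − 1/41) · (1 − 1/353) · (1 − 1/827)
       = 119691710 · 46520320/119691710 = 46520320.

46520320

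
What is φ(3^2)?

φ(9) = 9 · (1 − 1/3)
       = 9 · 2/3 = 6.

6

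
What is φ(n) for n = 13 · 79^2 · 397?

29281824

φ(32209801) = 32209801 · (1 − 1/13) · (1 − 1/79) · (1 − 1/397)
       = 32209801 · 370656/407719 = 29281824.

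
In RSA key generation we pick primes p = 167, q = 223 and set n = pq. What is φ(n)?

36852

φ(37241) = 37241 · (1 − 1/167) · (1 − 1/223)
       = 37241 · 36852/37241 = 36852.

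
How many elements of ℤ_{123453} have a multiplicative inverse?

70560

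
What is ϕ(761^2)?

φ(579121) = 579121 · (1 − 1/761)
       = 579121 · 760/761 = 578360.

578360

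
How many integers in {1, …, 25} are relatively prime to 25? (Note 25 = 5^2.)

20

φ(25) = 25 · (1 − 1/5)
       = 25 · 4/5 = 20.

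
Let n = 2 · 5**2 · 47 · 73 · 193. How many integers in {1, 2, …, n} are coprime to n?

12718080

φ(2) = 2 − 1 = 1.
φ(5^2) = 5^2 − 5^1 = 25 − 5 = 20.
φ(47) = 47 − 1 = 46.
φ(73) = 73 − 1 = 72.
φ(193) = 193 − 1 = 192.
φ(33109150) = 1 × 20 × 46 × 72 × 192 = 12718080.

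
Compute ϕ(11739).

Prime factorization: 11739 = 3 × 7 × 13 × 43.
φ(3) = 3 − 1 = 2.
φ(7) = 7 − 1 = 6.
φ(13) = 13 − 1 = 12.
φ(43) = 43 − 1 = 42.
φ(11739) = 2 × 6 × 12 × 42 = 6048.

6048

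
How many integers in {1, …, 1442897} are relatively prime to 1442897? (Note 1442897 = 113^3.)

φ(113^3) = 113^3 − 113^2 = 1442897 − 12769 = 1430128.

1430128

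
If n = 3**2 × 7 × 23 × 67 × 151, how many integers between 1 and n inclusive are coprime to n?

φ(14659533) = 14659533 · (1 − 1/3) · (1 − 1/7) · (1 − 1/23) · (1 − 1/67) · (1 − 1/151)
       = 14659533 · 2613600/4886511 = 7840800.

7840800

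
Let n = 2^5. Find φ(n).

φ(32) = 32 · (1 − 1/2)
       = 32 · 1/2 = 16.

16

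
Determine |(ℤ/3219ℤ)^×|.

3219 = 3 · 29 · 37.
φ(3) = 3 − 1 = 2.
φ(29) = 29 − 1 = 28.
φ(37) = 37 − 1 = 36.
φ(3219) = 2 × 28 × 36 = 2016.

2016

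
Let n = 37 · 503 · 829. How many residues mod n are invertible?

φ(37) = 37 − 1 = 36.
φ(503) = 503 − 1 = 502.
φ(829) = 829 − 1 = 828.
Since φ is multiplicative, φ(15428519) = 36 · 502 · 828 = 14963616.

14963616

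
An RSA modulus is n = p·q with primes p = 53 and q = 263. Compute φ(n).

φ(pq) = (p−1)(q−1) = 52 · 262 = 13624.

13624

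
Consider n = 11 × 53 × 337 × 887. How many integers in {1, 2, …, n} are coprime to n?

φ(174269777) = 174269777 · (1 − 1/11) · (1 − 1/53) · (1 − 1/337) · (1 − 1/887)
       = 174269777 · 154801920/174269777 = 154801920.

154801920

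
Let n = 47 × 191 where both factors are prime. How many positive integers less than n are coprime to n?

For distinct primes, φ(pq) = (p−1)(q−1) = 46 × 190 = 8740.

8740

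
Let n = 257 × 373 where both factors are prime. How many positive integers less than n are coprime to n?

φ(pq) = (p−1)(q−1) = 256 · 372 = 95232.

95232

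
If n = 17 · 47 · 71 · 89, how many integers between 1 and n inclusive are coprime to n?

4533760

φ(5048881) = 5048881 · (1 − 1/17) · (1 − 1/47) · (1 − 1/71) · (1 − 1/89)
       = 5048881 · 4533760/5048881 = 4533760.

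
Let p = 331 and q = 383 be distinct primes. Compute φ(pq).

126060

For distinct primes, φ(pq) = (p−1)(q−1) = 330 × 382 = 126060.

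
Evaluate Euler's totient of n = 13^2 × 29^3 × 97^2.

φ(38781461069) = 38781461069 · (1 − 1/13) · (1 − 1/29) · (1 − 1/97)
       = 38781461069 · 32256/36569 = 34207520256.

34207520256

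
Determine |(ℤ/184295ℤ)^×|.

First factor: 184295 = 5 × 29 × 31 × 41.
φ(184295) = 184295 · (1 − 1/5) · (1 − 1/29) · (1 − 1/31) · (1 − 1/41)
       = 184295 · 134400/184295 = 134400.

134400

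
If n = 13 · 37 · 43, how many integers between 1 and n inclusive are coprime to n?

φ(20683) = 20683 · (1 − 1/13) · (1 − 1/37) · (1 − 1/43)
       = 20683 · 18144/20683 = 18144.

18144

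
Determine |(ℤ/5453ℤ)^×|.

Prime factorization: 5453 = 7 · 19 · 41.
φ(7) = 7 − 1 = 6.
φ(19) = 19 − 1 = 18.
φ(41) = 41 − 1 = 40.
φ(5453) = 6 × 18 × 40 = 4320.

4320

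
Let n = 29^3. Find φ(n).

φ(24389) = 24389 · (1 − 1/29)
       = 24389 · 28/29 = 23548.

23548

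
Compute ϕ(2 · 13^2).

156

φ(338) = 338 · (1 − 1/2) · (1 − 1/13)
       = 338 · 12/26 = 156.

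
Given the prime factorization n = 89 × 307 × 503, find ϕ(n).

φ(89) = 89 − 1 = 88.
φ(307) = 307 − 1 = 306.
φ(503) = 503 − 1 = 502.
Multiply: 88 · 306 · 502 = 13517856.

13517856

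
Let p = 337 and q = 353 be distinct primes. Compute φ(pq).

φ(337) = 337 − 1 = 336.
φ(353) = 353 − 1 = 352.
φ(118961) = 336 × 352 = 118272.

118272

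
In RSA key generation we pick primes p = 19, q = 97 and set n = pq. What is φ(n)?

1728

For distinct primes, φ(pq) = (p−1)(q−1) = 18 × 96 = 1728.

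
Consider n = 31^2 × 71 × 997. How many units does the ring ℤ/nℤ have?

64839600

φ(31^2) = 31^2 − 31^1 = 961 − 31 = 930.
φ(71) = 71 − 1 = 70.
φ(997) = 997 − 1 = 996.
Multiply: 930 · 70 · 996 = 64839600.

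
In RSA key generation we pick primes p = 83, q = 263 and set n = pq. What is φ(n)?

φ(83) = 83 − 1 = 82.
φ(263) = 263 − 1 = 262.
Since φ is multiplicative, φ(21829) = 82 · 262 = 21484.

21484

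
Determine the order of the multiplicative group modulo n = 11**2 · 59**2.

φ(11^2) = 11^1·(11−1) = 11·10 = 110.
φ(59^2) = 59^1·(59−1) = 59·58 = 3422.
Since φ is multiplicative, φ(421201) = 110 · 3422 = 376420.

376420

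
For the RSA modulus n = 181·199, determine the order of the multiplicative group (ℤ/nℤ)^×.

φ(36019) = 36019 · (1 − 1/181) · (1 − 1/199)
       = 36019 · 35640/36019 = 35640.

35640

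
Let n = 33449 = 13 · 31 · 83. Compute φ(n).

29520

φ(13) = 13 − 1 = 12.
φ(31) = 31 − 1 = 30.
φ(83) = 83 − 1 = 82.
Multiply: 12 · 30 · 82 = 29520.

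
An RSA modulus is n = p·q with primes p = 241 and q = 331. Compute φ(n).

φ(pq) = (p−1)(q−1) = 240 · 330 = 79200.

79200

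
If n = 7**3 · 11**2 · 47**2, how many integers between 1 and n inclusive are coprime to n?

69919080

φ(7^3) = 7^2·(7−1) = 49·6 = 294.
φ(11^2) = 11^2 − 11^1 = 121 − 11 = 110.
φ(47^2) = 47^1·(47−1) = 47·46 = 2162.
Multiply: 294 · 110 · 2162 = 69919080.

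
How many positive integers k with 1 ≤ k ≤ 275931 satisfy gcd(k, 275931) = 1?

166320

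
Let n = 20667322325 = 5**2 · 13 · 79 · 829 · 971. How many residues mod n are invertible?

φ(5^2) = 5^2 − 5^1 = 25 − 5 = 20.
φ(13) = 13 − 1 = 12.
φ(79) = 79 − 1 = 78.
φ(829) = 829 − 1 = 828.
φ(971) = 971 − 1 = 970.
Multiply: 20 · 12 · 78 · 828 · 970 = 15035155200.

15035155200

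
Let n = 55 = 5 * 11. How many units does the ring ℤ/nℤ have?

40

φ(55) = 55 · (1 − 1/5) · (1 − 1/11)
       = 55 · 40/55 = 40.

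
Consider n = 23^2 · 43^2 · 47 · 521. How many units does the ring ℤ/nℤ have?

21858957120

φ(23951248927) = 23951248927 · (1 − 1/23) · (1 − 1/43) · (1 − 1/47) · (1 − 1/521)
       = 23951248927 · 22102080/24217643 = 21858957120.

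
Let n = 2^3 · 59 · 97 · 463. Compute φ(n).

φ(21197992) = 21197992 · (1 − 1/2) · (1 − 1/59) · (1 − 1/97) · (1 − 1/463)
       = 21197992 · 2572416/5299498 = 10289664.

10289664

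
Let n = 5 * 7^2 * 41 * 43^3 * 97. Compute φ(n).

φ(5) = 5 − 1 = 4.
φ(7^2) = 7^2 − 7^1 = 49 − 7 = 42.
φ(41) = 41 − 1 = 40.
φ(43^3) = 43^2·(43−1) = 1849·42 = 77658.
φ(97) = 97 − 1 = 96.
φ(77468838055) = 4 × 42 × 40 × 77658 × 96 = 50098728960.

50098728960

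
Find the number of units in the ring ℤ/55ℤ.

40

Prime factorization: 55 = 5 · 11.
φ(5) = 5 − 1 = 4.
φ(11) = 11 − 1 = 10.
φ(55) = 4 × 10 = 40.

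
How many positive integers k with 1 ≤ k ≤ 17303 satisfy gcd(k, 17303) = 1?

Prime factorization: 17303 = 11^3 · 13.
φ(17303) = 17303 · (1 − 1/11) · (1 − 1/13)
       = 17303 · 120/143 = 14520.

14520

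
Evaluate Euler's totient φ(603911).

435600

603911 = 7 × 11^2 × 23 × 31.
φ(7) = 7 − 1 = 6.
φ(11^2) = 11^2 − 11^1 = 121 − 11 = 110.
φ(23) = 23 − 1 = 22.
φ(31) = 31 − 1 = 30.
φ(603911) = 6 × 110 × 22 × 30 = 435600.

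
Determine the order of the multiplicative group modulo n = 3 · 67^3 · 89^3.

413034398304

φ(3) = 3 − 1 = 2.
φ(67^3) = 67^3 − 67^2 = 300763 − 4489 = 296274.
φ(89^3) = 89^2·(89−1) = 7921·88 = 697048.
Multiply: 2 · 296274 · 697048 = 413034398304.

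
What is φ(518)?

Prime factorization: 518 = 2 * 7 * 37.
φ(2) = 2 − 1 = 1.
φ(7) = 7 − 1 = 6.
φ(37) = 37 − 1 = 36.
φ(518) = 1 × 6 × 36 = 216.

216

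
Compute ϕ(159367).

Factor 159367: 159367 = 13^2 * 23 * 41.
φ(159367) = 159367 · (1 − 1/13) · (1 − 1/23) · (1 − 1/41)
       = 159367 · 10560/12259 = 137280.

137280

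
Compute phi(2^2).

2

φ(4) = 4 · (1 − 1/2)
       = 4 · 1/2 = 2.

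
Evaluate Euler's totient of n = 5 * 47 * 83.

φ(19505) = 19505 · (1 − 1/5) · (1 − 1/47) · (1 − 1/83)
       = 19505 · 15088/19505 = 15088.

15088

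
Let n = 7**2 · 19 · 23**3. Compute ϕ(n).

8798328

φ(7^2) = 7^1·(7−1) = 7·6 = 42.
φ(19) = 19 − 1 = 18.
φ(23^3) = 23^2·(23−1) = 529·22 = 11638.
Since φ is multiplicative, φ(11327477) = 42 · 18 · 11638 = 8798328.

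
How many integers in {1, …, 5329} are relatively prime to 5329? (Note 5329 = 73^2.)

5256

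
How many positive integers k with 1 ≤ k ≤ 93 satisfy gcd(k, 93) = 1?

Factor 93: 93 = 3 · 31.
φ(93) = 93 · (1 − 1/3) · (1 − 1/31)
       = 93 · 60/93 = 60.

60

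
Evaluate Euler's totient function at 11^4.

φ(11^4) = 11^3·(11−1) = 1331·10 = 13310.

13310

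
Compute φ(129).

84

129 = 3 * 43.
φ(129) = 129 · (1 − 1/3) · (1 − 1/43)
       = 129 · 84/129 = 84.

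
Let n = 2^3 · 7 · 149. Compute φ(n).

3552

φ(2^3) = 2^2·(2−1) = 4·1 = 4.
φ(7) = 7 − 1 = 6.
φ(149) = 149 − 1 = 148.
Multiply: 4 · 6 · 148 = 3552.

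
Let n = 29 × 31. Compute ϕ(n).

φ(29) = 29 − 1 = 28.
φ(31) = 31 − 1 = 30.
φ(899) = 28 × 30 = 840.

840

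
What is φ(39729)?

Factor 39729: 39729 = 3 · 17 · 19 · 41.
φ(3) = 3 − 1 = 2.
φ(17) = 17 − 1 = 16.
φ(19) = 19 − 1 = 18.
φ(41) = 41 − 1 = 40.
Multiply: 2 · 16 · 18 · 40 = 23040.

23040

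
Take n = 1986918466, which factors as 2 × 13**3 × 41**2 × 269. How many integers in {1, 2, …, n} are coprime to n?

φ(1986918466) = 1986918466 · (1 − 1/2) · (1 − 1/13) · (1 − 1/41) · (1 − 1/269)
       = 1986918466 · 128640/286754 = 891346560.

891346560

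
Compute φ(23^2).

506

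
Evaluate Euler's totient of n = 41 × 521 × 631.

13104000

φ(41) = 41 − 1 = 40.
φ(521) = 521 − 1 = 520.
φ(631) = 631 − 1 = 630.
Multiply: 40 · 520 · 630 = 13104000.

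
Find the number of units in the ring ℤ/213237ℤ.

First factor: 213237 = 3^2 × 19 × 29 × 43.
φ(3^2) = 3^1·(3−1) = 3·2 = 6.
φ(19) = 19 − 1 = 18.
φ(29) = 29 − 1 = 28.
φ(43) = 43 − 1 = 42.
φ(213237) = 6 × 18 × 28 × 42 = 127008.

127008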